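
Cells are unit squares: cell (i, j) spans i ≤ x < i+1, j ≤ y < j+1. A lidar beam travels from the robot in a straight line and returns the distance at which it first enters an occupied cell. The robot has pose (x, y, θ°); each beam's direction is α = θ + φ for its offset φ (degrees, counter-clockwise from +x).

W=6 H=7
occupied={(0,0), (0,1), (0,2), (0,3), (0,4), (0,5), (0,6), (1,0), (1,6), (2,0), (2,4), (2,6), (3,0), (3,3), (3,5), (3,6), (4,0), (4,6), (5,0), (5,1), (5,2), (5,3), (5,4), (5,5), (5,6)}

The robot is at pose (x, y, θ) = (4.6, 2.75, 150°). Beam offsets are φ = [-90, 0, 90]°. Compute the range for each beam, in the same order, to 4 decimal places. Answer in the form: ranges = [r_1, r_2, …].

beam 1: φ=-90°, α=60°
  direction (0.5000, 0.8660); cell (4,2); t to first gridline: x 0.8000, y 0.2887 (then +2.0000 / +1.1547)
    (4,3) via y @ 0.2887
    (5,3) via x @ 0.8000  # hit
  → r_1 = 0.8000
beam 2: φ=0°, α=150°
  direction (-0.8660, 0.5000); cell (4,2); t to first gridline: x 0.6928, y 0.5000 (then +1.1547 / +2.0000)
    (4,3) via y @ 0.5000
    (3,3) via x @ 0.6928  # hit
  → r_2 = 0.6928
beam 3: φ=90°, α=240°
  direction (-0.5000, -0.8660); cell (4,2); t to first gridline: x 1.2000, y 0.8660 (then +2.0000 / +1.1547)
    (4,1) via y @ 0.8660
    (3,1) via x @ 1.2000
    (3,0) via y @ 2.0207  # hit
  → r_3 = 2.0207

ranges = [0.8000, 0.6928, 2.0207]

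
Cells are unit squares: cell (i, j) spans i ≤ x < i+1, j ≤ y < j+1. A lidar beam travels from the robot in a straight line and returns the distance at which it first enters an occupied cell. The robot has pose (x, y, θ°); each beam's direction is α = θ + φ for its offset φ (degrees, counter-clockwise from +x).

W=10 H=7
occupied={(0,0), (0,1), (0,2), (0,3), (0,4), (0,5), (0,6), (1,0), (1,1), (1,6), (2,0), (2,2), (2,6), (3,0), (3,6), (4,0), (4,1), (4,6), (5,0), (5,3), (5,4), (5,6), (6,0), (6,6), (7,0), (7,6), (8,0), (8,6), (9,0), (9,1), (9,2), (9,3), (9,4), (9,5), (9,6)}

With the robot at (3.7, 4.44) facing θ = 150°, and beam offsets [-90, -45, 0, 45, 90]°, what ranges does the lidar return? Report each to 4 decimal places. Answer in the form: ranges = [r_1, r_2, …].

ranges = [1.8013, 1.6150, 3.1177, 2.7952, 1.6628]

beam 1: φ=-90°, α=60°
  d=(0.5000,0.8660)  start (3,4)  tX=0.6000 tY=0.6466  stride 1/|dx|=2.0000 1/|dy|=1.1547
    cross x-line → (4,4), t=0.6000
    cross y-line → (4,5), t=0.6466
    cross y-line → (4,6), t=1.8013 (wall)
  → r_1 = 1.8013
beam 2: φ=-45°, α=105°
  d=(-0.2588,0.9659)  start (3,4)  tX=2.7046 tY=0.5798  stride 1/|dx|=3.8637 1/|dy|=1.0353
    cross y-line → (3,5), t=0.5798
    cross y-line → (3,6), t=1.6150 (wall)
  → r_2 = 1.6150
beam 3: φ=0°, α=150°
  d=(-0.8660,0.5000)  start (3,4)  tX=0.8083 tY=1.1200  stride 1/|dx|=1.1547 1/|dy|=2.0000
    cross x-line → (2,4), t=0.8083
    cross y-line → (2,5), t=1.1200
    cross x-line → (1,5), t=1.9630
    cross x-line → (0,5), t=3.1177 (wall)
  → r_3 = 3.1177
beam 4: φ=45°, α=195°
  d=(-0.9659,-0.2588)  start (3,4)  tX=0.7247 tY=1.7000  stride 1/|dx|=1.0353 1/|dy|=3.8637
    cross x-line → (2,4), t=0.7247
    cross y-line → (2,3), t=1.7000
    cross x-line → (1,3), t=1.7600
    cross x-line → (0,3), t=2.7952 (wall)
  → r_4 = 2.7952
beam 5: φ=90°, α=240°
  d=(-0.5000,-0.8660)  start (3,4)  tX=1.4000 tY=0.5081  stride 1/|dx|=2.0000 1/|dy|=1.1547
    cross y-line → (3,3), t=0.5081
    cross x-line → (2,3), t=1.4000
    cross y-line → (2,2), t=1.6628 (wall)
  → r_5 = 1.6628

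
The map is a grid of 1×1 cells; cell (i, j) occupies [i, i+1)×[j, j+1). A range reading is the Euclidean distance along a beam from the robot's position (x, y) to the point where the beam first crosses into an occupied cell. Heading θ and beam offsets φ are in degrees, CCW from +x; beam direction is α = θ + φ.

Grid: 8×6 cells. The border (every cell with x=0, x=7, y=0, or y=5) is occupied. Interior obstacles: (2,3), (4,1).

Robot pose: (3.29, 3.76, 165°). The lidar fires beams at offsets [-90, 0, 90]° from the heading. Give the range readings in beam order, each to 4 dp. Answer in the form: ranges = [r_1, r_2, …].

ranges = [1.2837, 0.3002, 2.8574]

beam 1: φ=-90°, α=75°
  d=(0.2588,0.9659)  start (3,3)  tX=2.7432 tY=0.2485  stride 1/|dx|=3.8637 1/|dy|=1.0353
    cross y-line → (3,4), t=0.2485
    cross y-line → (3,5), t=1.2837 (wall)
  → r_1 = 1.2837
beam 2: φ=0°, α=165°
  d=(-0.9659,0.2588)  start (3,3)  tX=0.3002 tY=0.9273  stride 1/|dx|=1.0353 1/|dy|=3.8637
    cross x-line → (2,3), t=0.3002 (wall)
  → r_2 = 0.3002
beam 3: φ=90°, α=255°
  d=(-0.2588,-0.9659)  start (3,3)  tX=1.1205 tY=0.7868  stride 1/|dx|=3.8637 1/|dy|=1.0353
    cross y-line → (3,2), t=0.7868
    cross x-line → (2,2), t=1.1205
    cross y-line → (2,1), t=1.8221
    cross y-line → (2,0), t=2.8574 (wall)
  → r_3 = 2.8574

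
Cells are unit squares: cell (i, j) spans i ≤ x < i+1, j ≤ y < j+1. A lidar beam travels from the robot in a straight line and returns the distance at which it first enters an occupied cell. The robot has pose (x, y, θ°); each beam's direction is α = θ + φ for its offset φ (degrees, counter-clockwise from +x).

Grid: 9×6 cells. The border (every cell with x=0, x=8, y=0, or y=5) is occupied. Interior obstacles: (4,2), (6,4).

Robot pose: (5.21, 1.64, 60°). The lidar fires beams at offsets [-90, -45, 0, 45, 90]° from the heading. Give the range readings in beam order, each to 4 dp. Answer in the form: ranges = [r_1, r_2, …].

beam 1: φ=-90°, α=330°
  direction (0.8660, -0.5000); cell (5,1); t to first gridline: x 0.9122, y 1.2800 (then +1.1547 / +2.0000)
    (6,1) via x @ 0.9122
    (6,0) via y @ 1.2800  # hit
  → r_1 = 1.2800
beam 2: φ=-45°, α=15°
  direction (0.9659, 0.2588); cell (5,1); t to first gridline: x 0.8179, y 1.3909 (then +1.0353 / +3.8637)
    (6,1) via x @ 0.8179
    (6,2) via y @ 1.3909
    (7,2) via x @ 1.8531
    (8,2) via x @ 2.8884  # hit
  → r_2 = 2.8884
beam 3: φ=0°, α=60°
  direction (0.5000, 0.8660); cell (5,1); t to first gridline: x 1.5800, y 0.4157 (then +2.0000 / +1.1547)
    (5,2) via y @ 0.4157
    (5,3) via y @ 1.5704
    (6,3) via x @ 1.5800
    (6,4) via y @ 2.7251  # hit
  → r_3 = 2.7251
beam 4: φ=45°, α=105°
  direction (-0.2588, 0.9659); cell (5,1); t to first gridline: x 0.8114, y 0.3727 (then +3.8637 / +1.0353)
    (5,2) via y @ 0.3727
    (4,2) via x @ 0.8114  # hit
  → r_4 = 0.8114
beam 5: φ=90°, α=150°
  direction (-0.8660, 0.5000); cell (5,1); t to first gridline: x 0.2425, y 0.7200 (then +1.1547 / +2.0000)
    (4,1) via x @ 0.2425
    (4,2) via y @ 0.7200  # hit
  → r_5 = 0.7200

ranges = [1.2800, 2.8884, 2.7251, 0.8114, 0.7200]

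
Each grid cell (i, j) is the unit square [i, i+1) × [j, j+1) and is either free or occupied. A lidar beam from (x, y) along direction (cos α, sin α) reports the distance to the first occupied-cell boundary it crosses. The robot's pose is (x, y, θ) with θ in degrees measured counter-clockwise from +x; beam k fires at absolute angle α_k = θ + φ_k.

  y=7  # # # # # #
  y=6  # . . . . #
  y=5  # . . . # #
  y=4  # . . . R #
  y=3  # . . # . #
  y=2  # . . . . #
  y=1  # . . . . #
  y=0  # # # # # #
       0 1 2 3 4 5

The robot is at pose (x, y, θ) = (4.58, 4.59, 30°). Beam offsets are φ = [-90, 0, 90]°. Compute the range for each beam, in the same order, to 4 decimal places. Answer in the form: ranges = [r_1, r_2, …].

beam 1: φ=-90°, α=300°
  d=(0.5000,-0.8660)  start (4,4)  tX=0.8400 tY=0.6813  stride 1/|dx|=2.0000 1/|dy|=1.1547
    cross y-line → (4,3), t=0.6813
    cross x-line → (5,3), t=0.8400 (wall)
  → r_1 = 0.8400
beam 2: φ=0°, α=30°
  d=(0.8660,0.5000)  start (4,4)  tX=0.4850 tY=0.8200  stride 1/|dx|=1.1547 1/|dy|=2.0000
    cross x-line → (5,4), t=0.4850 (wall)
  → r_2 = 0.4850
beam 3: φ=90°, α=120°
  d=(-0.5000,0.8660)  start (4,4)  tX=1.1600 tY=0.4734  stride 1/|dx|=2.0000 1/|dy|=1.1547
    cross y-line → (4,5), t=0.4734 (wall)
  → r_3 = 0.4734

ranges = [0.8400, 0.4850, 0.4734]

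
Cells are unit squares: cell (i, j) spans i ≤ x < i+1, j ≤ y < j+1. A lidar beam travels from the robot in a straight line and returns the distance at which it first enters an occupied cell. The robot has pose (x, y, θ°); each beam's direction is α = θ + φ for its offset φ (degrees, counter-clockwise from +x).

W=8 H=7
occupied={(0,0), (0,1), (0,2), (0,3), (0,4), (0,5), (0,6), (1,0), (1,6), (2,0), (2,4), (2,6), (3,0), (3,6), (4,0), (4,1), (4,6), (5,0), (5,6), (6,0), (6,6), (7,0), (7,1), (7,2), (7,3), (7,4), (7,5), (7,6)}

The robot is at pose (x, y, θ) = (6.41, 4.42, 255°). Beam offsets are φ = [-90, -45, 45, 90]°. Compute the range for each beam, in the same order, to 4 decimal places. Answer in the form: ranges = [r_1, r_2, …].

beam 1: φ=-90°, α=165°
  cosα=-0.9659 sinα=0.2588 | (6,4) | tMaxX 0.4245 tMaxY 2.2409 | tΔX 1.0353 tΔY 3.8637
    t=0.4245 [x] (5,4)
    t=1.4597 [x] (4,4)
    t=2.2409 [y] (4,5)
    t=2.4950 [x] (3,5)
    t=3.5303 [x] (2,5)
    t=4.5656 [x] (1,5)
    t=5.6008 [x] (0,5) — stop
  → r_1 = 5.6008
beam 2: φ=-45°, α=210°
  cosα=-0.8660 sinα=-0.5000 | (6,4) | tMaxX 0.4734 tMaxY 0.8400 | tΔX 1.1547 tΔY 2.0000
    t=0.4734 [x] (5,4)
    t=0.8400 [y] (5,3)
    t=1.6281 [x] (4,3)
    t=2.7828 [x] (3,3)
    t=2.8400 [y] (3,2)
    t=3.9375 [x] (2,2)
    t=4.8400 [y] (2,1)
    t=5.0922 [x] (1,1)
    t=6.2469 [x] (0,1) — stop
  → r_2 = 6.2469
beam 3: φ=45°, α=300°
  cosα=0.5000 sinα=-0.8660 | (6,4) | tMaxX 1.1800 tMaxY 0.4850 | tΔX 2.0000 tΔY 1.1547
    t=0.4850 [y] (6,3)
    t=1.1800 [x] (7,3) — stop
  → r_3 = 1.1800
beam 4: φ=90°, α=345°
  cosα=0.9659 sinα=-0.2588 | (6,4) | tMaxX 0.6108 tMaxY 1.6228 | tΔX 1.0353 tΔY 3.8637
    t=0.6108 [x] (7,4) — stop
  → r_4 = 0.6108

ranges = [5.6008, 6.2469, 1.1800, 0.6108]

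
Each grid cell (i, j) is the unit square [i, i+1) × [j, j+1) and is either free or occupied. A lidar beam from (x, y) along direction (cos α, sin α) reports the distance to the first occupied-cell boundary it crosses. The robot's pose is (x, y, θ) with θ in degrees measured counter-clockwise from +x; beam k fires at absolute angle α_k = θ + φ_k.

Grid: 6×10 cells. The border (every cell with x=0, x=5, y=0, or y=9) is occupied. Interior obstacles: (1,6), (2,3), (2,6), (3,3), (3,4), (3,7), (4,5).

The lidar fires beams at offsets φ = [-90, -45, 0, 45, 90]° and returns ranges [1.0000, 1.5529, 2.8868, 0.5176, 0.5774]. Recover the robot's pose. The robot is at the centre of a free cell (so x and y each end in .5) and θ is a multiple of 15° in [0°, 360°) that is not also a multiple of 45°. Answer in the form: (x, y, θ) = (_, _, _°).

(x, y, θ) = (2.5, 5.5, 30°)

Enumerate (i+0.5, j+0.5, θ) over the 25 free cells and 16 admissible headings. For each, cast all 5 beams and compare to the given ranges.
  (1.5, 8.5, 105°): beam 1 = 1.9319 ≠ 1.0000 ✗
  (3.5, 1.5, 165°): beam 1 = 1.5529 ≠ 1.0000 ✗
  (1.5, 4.5, 15°): beam 1 = 3.6235 ≠ 1.0000 ✗
  (4.5, 3.5, 240°): beam 1 = 0.5774 ≠ 1.0000 ✗
  …
  (2.5, 5.5, 30°): r_1=1.0000, r_2=1.5529, r_3=2.8868, r_4=0.5176, r_5=0.5774 — all match ✓
Unique over the lattice → pose = (2.5, 5.5, 30°).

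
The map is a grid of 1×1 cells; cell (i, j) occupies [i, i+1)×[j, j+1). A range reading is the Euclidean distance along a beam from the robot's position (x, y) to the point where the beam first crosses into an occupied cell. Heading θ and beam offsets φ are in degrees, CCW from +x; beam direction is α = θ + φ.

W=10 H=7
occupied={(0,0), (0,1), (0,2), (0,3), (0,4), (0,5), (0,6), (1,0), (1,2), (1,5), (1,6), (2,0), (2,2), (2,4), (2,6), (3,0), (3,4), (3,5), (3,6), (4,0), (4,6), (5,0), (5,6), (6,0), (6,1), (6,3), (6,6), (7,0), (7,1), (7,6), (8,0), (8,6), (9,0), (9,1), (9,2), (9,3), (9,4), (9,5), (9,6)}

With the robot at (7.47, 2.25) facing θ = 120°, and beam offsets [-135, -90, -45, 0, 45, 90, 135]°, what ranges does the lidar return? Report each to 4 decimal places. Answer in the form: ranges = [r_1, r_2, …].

beam 1: φ=-135°, α=345°
  dir = (cos 345°, sin 345°) = (0.9659, -0.2588); from cell (7,2)
  next x-line at t=0.5487, next y-line at t=0.9659; Δt_x=1.0353, Δt_y=3.8637
    x: enter (8,2) at t=0.5487
    y: enter (8,1) at t=0.9659
    x: enter (9,1) at t=1.5840 ← occupied
  → r_1 = 1.5840
beam 2: φ=-90°, α=30°
  dir = (cos 30°, sin 30°) = (0.8660, 0.5000); from cell (7,2)
  next x-line at t=0.6120, next y-line at t=1.5000; Δt_x=1.1547, Δt_y=2.0000
    x: enter (8,2) at t=0.6120
    y: enter (8,3) at t=1.5000
    x: enter (9,3) at t=1.7667 ← occupied
  → r_2 = 1.7667
beam 3: φ=-45°, α=75°
  dir = (cos 75°, sin 75°) = (0.2588, 0.9659); from cell (7,2)
  next x-line at t=2.0478, next y-line at t=0.7765; Δt_x=3.8637, Δt_y=1.0353
    y: enter (7,3) at t=0.7765
    y: enter (7,4) at t=1.8117
    x: enter (8,4) at t=2.0478
    y: enter (8,5) at t=2.8470
    y: enter (8,6) at t=3.8823 ← occupied
  → r_3 = 3.8823
beam 4: φ=0°, α=120°
  dir = (cos 120°, sin 120°) = (-0.5000, 0.8660); from cell (7,2)
  next x-line at t=0.9400, next y-line at t=0.8660; Δt_x=2.0000, Δt_y=1.1547
    y: enter (7,3) at t=0.8660
    x: enter (6,3) at t=0.9400 ← occupied
  → r_4 = 0.9400
beam 5: φ=45°, α=165°
  dir = (cos 165°, sin 165°) = (-0.9659, 0.2588); from cell (7,2)
  next x-line at t=0.4866, next y-line at t=2.8978; Δt_x=1.0353, Δt_y=3.8637
    x: enter (6,2) at t=0.4866
    x: enter (5,2) at t=1.5219
    x: enter (4,2) at t=2.5571
    y: enter (4,3) at t=2.8978
    x: enter (3,3) at t=3.5924
    x: enter (2,3) at t=4.6277
    x: enter (1,3) at t=5.6630
    x: enter (0,3) at t=6.6982 ← occupied
  → r_5 = 6.6982
beam 6: φ=90°, α=210°
  dir = (cos 210°, sin 210°) = (-0.8660, -0.5000); from cell (7,2)
  next x-line at t=0.5427, next y-line at t=0.5000; Δt_x=1.1547, Δt_y=2.0000
    y: enter (7,1) at t=0.5000 ← occupied
  → r_6 = 0.5000
beam 7: φ=135°, α=255°
  dir = (cos 255°, sin 255°) = (-0.2588, -0.9659); from cell (7,2)
  next x-line at t=1.8159, next y-line at t=0.2588; Δt_x=3.8637, Δt_y=1.0353
    y: enter (7,1) at t=0.2588 ← occupied
  → r_7 = 0.2588

ranges = [1.5840, 1.7667, 3.8823, 0.9400, 6.6982, 0.5000, 0.2588]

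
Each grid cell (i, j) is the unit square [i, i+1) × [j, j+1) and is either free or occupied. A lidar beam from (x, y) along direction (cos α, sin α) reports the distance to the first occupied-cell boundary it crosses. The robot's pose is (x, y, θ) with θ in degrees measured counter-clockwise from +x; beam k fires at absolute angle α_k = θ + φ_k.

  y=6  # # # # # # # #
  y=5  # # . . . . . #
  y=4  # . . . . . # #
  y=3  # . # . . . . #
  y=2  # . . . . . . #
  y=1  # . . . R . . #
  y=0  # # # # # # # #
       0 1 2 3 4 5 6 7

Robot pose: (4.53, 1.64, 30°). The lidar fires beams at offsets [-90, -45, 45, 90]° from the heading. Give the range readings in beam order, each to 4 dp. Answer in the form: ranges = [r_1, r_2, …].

beam 1: φ=-90°, α=300°
  dir = (cos 300°, sin 300°) = (0.5000, -0.8660); from cell (4,1)
  next x-line at t=0.9400, next y-line at t=0.7390; Δt_x=2.0000, Δt_y=1.1547
    y: enter (4,0) at t=0.7390 ← occupied
  → r_1 = 0.7390
beam 2: φ=-45°, α=345°
  dir = (cos 345°, sin 345°) = (0.9659, -0.2588); from cell (4,1)
  next x-line at t=0.4866, next y-line at t=2.4728; Δt_x=1.0353, Δt_y=3.8637
    x: enter (5,1) at t=0.4866
    x: enter (6,1) at t=1.5219
    y: enter (6,0) at t=2.4728 ← occupied
  → r_2 = 2.4728
beam 3: φ=45°, α=75°
  dir = (cos 75°, sin 75°) = (0.2588, 0.9659); from cell (4,1)
  next x-line at t=1.8159, next y-line at t=0.3727; Δt_x=3.8637, Δt_y=1.0353
    y: enter (4,2) at t=0.3727
    y: enter (4,3) at t=1.4080
    x: enter (5,3) at t=1.8159
    y: enter (5,4) at t=2.4433
    y: enter (5,5) at t=3.4785
    y: enter (5,6) at t=4.5138 ← occupied
  → r_3 = 4.5138
beam 4: φ=90°, α=120°
  dir = (cos 120°, sin 120°) = (-0.5000, 0.8660); from cell (4,1)
  next x-line at t=1.0600, next y-line at t=0.4157; Δt_x=2.0000, Δt_y=1.1547
    y: enter (4,2) at t=0.4157
    x: enter (3,2) at t=1.0600
    y: enter (3,3) at t=1.5704
    y: enter (3,4) at t=2.7251
    x: enter (2,4) at t=3.0600
    y: enter (2,5) at t=3.8798
    y: enter (2,6) at t=5.0345 ← occupied
  → r_4 = 5.0345

ranges = [0.7390, 2.4728, 4.5138, 5.0345]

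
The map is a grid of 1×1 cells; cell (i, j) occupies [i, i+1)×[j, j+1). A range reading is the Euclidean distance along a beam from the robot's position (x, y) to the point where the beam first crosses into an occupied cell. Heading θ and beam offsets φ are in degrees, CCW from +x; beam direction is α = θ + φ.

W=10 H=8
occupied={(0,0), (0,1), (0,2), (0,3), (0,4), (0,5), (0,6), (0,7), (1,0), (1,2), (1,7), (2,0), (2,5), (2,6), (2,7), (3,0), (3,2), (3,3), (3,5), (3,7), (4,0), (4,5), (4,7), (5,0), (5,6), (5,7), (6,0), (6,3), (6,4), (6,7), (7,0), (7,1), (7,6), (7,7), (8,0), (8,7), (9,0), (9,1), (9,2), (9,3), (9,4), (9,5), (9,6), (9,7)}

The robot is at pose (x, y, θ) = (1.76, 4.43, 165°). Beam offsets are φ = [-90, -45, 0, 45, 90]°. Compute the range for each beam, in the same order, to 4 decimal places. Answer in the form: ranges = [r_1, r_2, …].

beam 1: φ=-90°, α=75°
  cosα=0.2588 sinα=0.9659 | (1,4) | tMaxX 0.9273 tMaxY 0.5901 | tΔX 3.8637 tΔY 1.0353
    t=0.5901 [y] (1,5)
    t=0.9273 [x] (2,5) — stop
  → r_1 = 0.9273
beam 2: φ=-45°, α=120°
  cosα=-0.5000 sinα=0.8660 | (1,4) | tMaxX 1.5200 tMaxY 0.6582 | tΔX 2.0000 tΔY 1.1547
    t=0.6582 [y] (1,5)
    t=1.5200 [x] (0,5) — stop
  → r_2 = 1.5200
beam 3: φ=0°, α=165°
  cosα=-0.9659 sinα=0.2588 | (1,4) | tMaxX 0.7868 tMaxY 2.2023 | tΔX 1.0353 tΔY 3.8637
    t=0.7868 [x] (0,4) — stop
  → r_3 = 0.7868
beam 4: φ=45°, α=210°
  cosα=-0.8660 sinα=-0.5000 | (1,4) | tMaxX 0.8776 tMaxY 0.8600 | tΔX 1.1547 tΔY 2.0000
    t=0.8600 [y] (1,3)
    t=0.8776 [x] (0,3) — stop
  → r_4 = 0.8776
beam 5: φ=90°, α=255°
  cosα=-0.2588 sinα=-0.9659 | (1,4) | tMaxX 2.9364 tMaxY 0.4452 | tΔX 3.8637 tΔY 1.0353
    t=0.4452 [y] (1,3)
    t=1.4804 [y] (1,2) — stop
  → r_5 = 1.4804

ranges = [0.9273, 1.5200, 0.7868, 0.8776, 1.4804]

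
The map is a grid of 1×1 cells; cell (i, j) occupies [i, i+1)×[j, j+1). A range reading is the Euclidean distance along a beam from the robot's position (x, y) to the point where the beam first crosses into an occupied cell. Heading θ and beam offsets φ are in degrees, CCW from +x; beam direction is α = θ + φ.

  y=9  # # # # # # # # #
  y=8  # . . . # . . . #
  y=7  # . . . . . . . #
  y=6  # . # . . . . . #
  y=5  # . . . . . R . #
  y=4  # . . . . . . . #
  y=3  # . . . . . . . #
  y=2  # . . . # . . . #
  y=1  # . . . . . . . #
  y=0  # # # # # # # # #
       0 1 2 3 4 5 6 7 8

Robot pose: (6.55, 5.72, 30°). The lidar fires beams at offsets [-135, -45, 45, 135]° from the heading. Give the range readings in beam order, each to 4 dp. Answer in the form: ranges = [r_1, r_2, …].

beam 1: φ=-135°, α=255°
  d=(-0.2588,-0.9659)  start (6,5)  tX=2.1250 tY=0.7454  stride 1/|dx|=3.8637 1/|dy|=1.0353
    cross y-line → (6,4), t=0.7454
    cross y-line → (6,3), t=1.7807
    cross x-line → (5,3), t=2.1250
    cross y-line → (5,2), t=2.8160
    cross y-line → (5,1), t=3.8512
    cross y-line → (5,0), t=4.8865 (wall)
  → r_1 = 4.8865
beam 2: φ=-45°, α=345°
  d=(0.9659,-0.2588)  start (6,5)  tX=0.4659 tY=2.7819  stride 1/|dx|=1.0353 1/|dy|=3.8637
    cross x-line → (7,5), t=0.4659
    cross x-line → (8,5), t=1.5012 (wall)
  → r_2 = 1.5012
beam 3: φ=45°, α=75°
  d=(0.2588,0.9659)  start (6,5)  tX=1.7387 tY=0.2899  stride 1/|dx|=3.8637 1/|dy|=1.0353
    cross y-line → (6,6), t=0.2899
    cross y-line → (6,7), t=1.3252
    cross x-line → (7,7), t=1.7387
    cross y-line → (7,8), t=2.3604
    cross y-line → (7,9), t=3.3957 (wall)
  → r_3 = 3.3957
beam 4: φ=135°, α=165°
  d=(-0.9659,0.2588)  start (6,5)  tX=0.5694 tY=1.0818  stride 1/|dx|=1.0353 1/|dy|=3.8637
    cross x-line → (5,5), t=0.5694
    cross y-line → (5,6), t=1.0818
    cross x-line → (4,6), t=1.6047
    cross x-line → (3,6), t=2.6400
    cross x-line → (2,6), t=3.6752 (wall)
  → r_4 = 3.6752

ranges = [4.8865, 1.5012, 3.3957, 3.6752]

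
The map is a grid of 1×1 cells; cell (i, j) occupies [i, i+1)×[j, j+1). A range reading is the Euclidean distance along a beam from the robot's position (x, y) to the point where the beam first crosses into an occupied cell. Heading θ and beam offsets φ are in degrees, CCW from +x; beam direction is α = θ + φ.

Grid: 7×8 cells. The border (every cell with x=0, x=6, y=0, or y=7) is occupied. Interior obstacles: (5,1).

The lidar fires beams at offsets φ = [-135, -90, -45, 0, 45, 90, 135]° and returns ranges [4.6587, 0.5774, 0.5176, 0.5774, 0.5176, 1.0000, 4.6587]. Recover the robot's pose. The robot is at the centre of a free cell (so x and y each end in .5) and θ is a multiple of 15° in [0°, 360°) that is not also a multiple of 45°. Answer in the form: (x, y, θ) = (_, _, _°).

Enumerate (i+0.5, j+0.5, θ) over the 29 free cells and 16 admissible headings. For each, cast all 7 beams and compare to the given ranges.
  (5.5, 5.5, 120°): beam 1 = 0.5176 ≠ 4.6587 ✗
  (1.5, 3.5, 15°): beam 1 = 1.0000 ≠ 4.6587 ✗
  (2.5, 6.5, 165°): beam 1 = 1.0000 ≠ 4.6587 ✗
  …
  (5.5, 2.5, 330°): r_1=4.6587, r_2=0.5774, r_3=0.5176, r_4=0.5774, r_5=0.5176, r_6=1.0000, r_7=4.6587 — all match ✓
Only this pose fits every beam.

(x, y, θ) = (5.5, 2.5, 330°)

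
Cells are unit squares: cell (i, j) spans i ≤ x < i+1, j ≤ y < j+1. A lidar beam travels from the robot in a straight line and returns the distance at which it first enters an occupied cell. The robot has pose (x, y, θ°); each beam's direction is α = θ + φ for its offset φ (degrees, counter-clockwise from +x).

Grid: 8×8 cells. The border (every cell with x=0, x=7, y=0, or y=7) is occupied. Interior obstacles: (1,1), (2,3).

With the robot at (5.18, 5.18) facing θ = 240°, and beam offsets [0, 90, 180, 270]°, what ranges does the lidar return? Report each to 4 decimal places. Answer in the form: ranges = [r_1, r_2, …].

beam 1: φ=0°, α=240°
  direction (-0.5000, -0.8660); cell (5,5); t to first gridline: x 0.3600, y 0.2078 (then +2.0000 / +1.1547)
    (5,4) via y @ 0.2078
    (4,4) via x @ 0.3600
    (4,3) via y @ 1.3625
    (3,3) via x @ 2.3600
    (3,2) via y @ 2.5172
    (3,1) via y @ 3.6719
    (2,1) via x @ 4.3600
    (2,0) via y @ 4.8266  # hit
  → r_1 = 4.8266
beam 2: φ=90°, α=330°
  direction (0.8660, -0.5000); cell (5,5); t to first gridline: x 0.9469, y 0.3600 (then +1.1547 / +2.0000)
    (5,4) via y @ 0.3600
    (6,4) via x @ 0.9469
    (7,4) via x @ 2.1016  # hit
  → r_2 = 2.1016
beam 3: φ=180°, α=60°
  direction (0.5000, 0.8660); cell (5,5); t to first gridline: x 1.6400, y 0.9469 (then +2.0000 / +1.1547)
    (5,6) via y @ 0.9469
    (6,6) via x @ 1.6400
    (6,7) via y @ 2.1016  # hit
  → r_3 = 2.1016
beam 4: φ=270°, α=150°
  direction (-0.8660, 0.5000); cell (5,5); t to first gridline: x 0.2078, y 1.6400 (then +1.1547 / +2.0000)
    (4,5) via x @ 0.2078
    (3,5) via x @ 1.3625
    (3,6) via y @ 1.6400
    (2,6) via x @ 2.5172
    (2,7) via y @ 3.6400  # hit
  → r_4 = 3.6400

ranges = [4.8266, 2.1016, 2.1016, 3.6400]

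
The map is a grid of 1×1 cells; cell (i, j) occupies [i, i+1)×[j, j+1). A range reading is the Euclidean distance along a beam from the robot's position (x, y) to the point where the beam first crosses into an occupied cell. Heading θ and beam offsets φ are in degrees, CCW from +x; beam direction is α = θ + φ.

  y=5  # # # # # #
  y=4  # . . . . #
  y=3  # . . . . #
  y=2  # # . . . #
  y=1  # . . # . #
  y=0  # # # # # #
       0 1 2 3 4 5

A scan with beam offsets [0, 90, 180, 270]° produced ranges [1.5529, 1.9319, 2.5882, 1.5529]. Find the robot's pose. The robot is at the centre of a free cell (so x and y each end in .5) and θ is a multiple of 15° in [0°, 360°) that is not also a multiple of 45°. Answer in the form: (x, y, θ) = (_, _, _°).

Candidates: 14 free-cell centres × 16 headings = 224 poses. Raycast each; keep the one whose scan matches to 4 dp.
  (4.5, 1.5, 285°): beam 1 = 0.5176 ≠ 1.5529 ✗
  (4.5, 4.5, 30°): beam 1 = 0.5774 ≠ 1.5529 ✗
  (3.5, 4.5, 75°): beam 1 = 0.5176 ≠ 1.5529 ✗
  (2.5, 4.5, 195°): beam 2 = 2.5882 ≠ 1.9319 ✗
  …
  (2.5, 3.5, 195°): r_1=1.5529, r_2=1.9319, r_3=2.5882, r_4=1.5529 — all match ✓
Only this pose fits every beam.

(x, y, θ) = (2.5, 3.5, 195°)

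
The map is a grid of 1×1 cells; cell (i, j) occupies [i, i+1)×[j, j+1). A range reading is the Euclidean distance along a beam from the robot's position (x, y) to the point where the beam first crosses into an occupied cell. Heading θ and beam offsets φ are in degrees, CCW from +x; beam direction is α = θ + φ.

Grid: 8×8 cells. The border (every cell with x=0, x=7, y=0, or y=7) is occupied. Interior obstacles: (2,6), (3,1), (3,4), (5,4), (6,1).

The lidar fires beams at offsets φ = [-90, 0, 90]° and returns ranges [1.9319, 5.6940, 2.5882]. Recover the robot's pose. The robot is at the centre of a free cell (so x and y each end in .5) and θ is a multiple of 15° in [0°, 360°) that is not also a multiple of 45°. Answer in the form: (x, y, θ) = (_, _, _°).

Candidates: 31 free-cell centres × 16 headings = 496 poses. Raycast each; keep the one whose scan matches to 4 dp.
  (4.5, 4.5, 345°): beam 1 = 2.5882 ≠ 1.9319 ✗
  (1.5, 4.5, 60°): beam 1 = 5.1962 ≠ 1.9319 ✗
  (2.5, 1.5, 285°): beam 1 = 1.5529 ≠ 1.9319 ✗
  (3.5, 3.5, 300°): beam 1 = 2.8868 ≠ 1.9319 ✗
  …
  (1.5, 3.5, 345°): r_1=1.9319, r_2=5.6940, r_3=2.5882 — all match ✓
Only this pose fits every beam.

(x, y, θ) = (1.5, 3.5, 345°)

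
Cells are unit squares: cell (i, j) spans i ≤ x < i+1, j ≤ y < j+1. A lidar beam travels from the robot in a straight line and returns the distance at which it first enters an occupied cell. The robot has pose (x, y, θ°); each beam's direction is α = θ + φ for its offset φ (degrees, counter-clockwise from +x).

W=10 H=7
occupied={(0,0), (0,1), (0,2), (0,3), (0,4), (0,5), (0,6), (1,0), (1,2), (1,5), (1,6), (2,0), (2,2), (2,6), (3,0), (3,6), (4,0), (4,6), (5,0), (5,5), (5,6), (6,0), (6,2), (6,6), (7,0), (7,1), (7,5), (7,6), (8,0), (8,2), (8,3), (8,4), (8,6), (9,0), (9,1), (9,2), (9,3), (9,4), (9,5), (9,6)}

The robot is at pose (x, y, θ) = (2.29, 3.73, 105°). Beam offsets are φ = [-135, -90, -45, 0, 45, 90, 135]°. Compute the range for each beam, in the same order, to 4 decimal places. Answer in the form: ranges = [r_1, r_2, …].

ranges = [5.4386, 4.9069, 2.6212, 1.3148, 1.4896, 1.3355, 0.8429]

beam 1: φ=-135°, α=330°
  d=(0.8660,-0.5000)  start (2,3)  tX=0.8198 tY=1.4600  stride 1/|dx|=1.1547 1/|dy|=2.0000
    cross x-line → (3,3), t=0.8198
    cross y-line → (3,2), t=1.4600
    cross x-line → (4,2), t=1.9745
    cross x-line → (5,2), t=3.1292
    cross y-line → (5,1), t=3.4600
    cross x-line → (6,1), t=4.2839
    cross x-line → (7,1), t=5.4386 (wall)
  → r_1 = 5.4386
beam 2: φ=-90°, α=15°
  d=(0.9659,0.2588)  start (2,3)  tX=0.7350 tY=1.0432  stride 1/|dx|=1.0353 1/|dy|=3.8637
    cross x-line → (3,3), t=0.7350
    cross y-line → (3,4), t=1.0432
    cross x-line → (4,4), t=1.7703
    cross x-line → (5,4), t=2.8056
    cross x-line → (6,4), t=3.8409
    cross x-line → (7,4), t=4.8762
    cross y-line → (7,5), t=4.9069 (wall)
  → r_2 = 4.9069
beam 3: φ=-45°, α=60°
  d=(0.5000,0.8660)  start (2,3)  tX=1.4200 tY=0.3118  stride 1/|dx|=2.0000 1/|dy|=1.1547
    cross y-line → (2,4), t=0.3118
    cross x-line → (3,4), t=1.4200
    cross y-line → (3,5), t=1.4665
    cross y-line → (3,6), t=2.6212 (wall)
  → r_3 = 2.6212
beam 4: φ=0°, α=105°
  d=(-0.2588,0.9659)  start (2,3)  tX=1.1205 tY=0.2795  stride 1/|dx|=3.8637 1/|dy|=1.0353
    cross y-line → (2,4), t=0.2795
    cross x-line → (1,4), t=1.1205
    cross y-line → (1,5), t=1.3148 (wall)
  → r_4 = 1.3148
beam 5: φ=45°, α=150°
  d=(-0.8660,0.5000)  start (2,3)  tX=0.3349 tY=0.5400  stride 1/|dx|=1.1547 1/|dy|=2.0000
    cross x-line → (1,3), t=0.3349
    cross y-line → (1,4), t=0.5400
    cross x-line → (0,4), t=1.4896 (wall)
  → r_5 = 1.4896
beam 6: φ=90°, α=195°
  d=(-0.9659,-0.2588)  start (2,3)  tX=0.3002 tY=2.8205  stride 1/|dx|=1.0353 1/|dy|=3.8637
    cross x-line → (1,3), t=0.3002
    cross x-line → (0,3), t=1.3355 (wall)
  → r_6 = 1.3355
beam 7: φ=135°, α=240°
  d=(-0.5000,-0.8660)  start (2,3)  tX=0.5800 tY=0.8429  stride 1/|dx|=2.0000 1/|dy|=1.1547
    cross x-line → (1,3), t=0.5800
    cross y-line → (1,2), t=0.8429 (wall)
  → r_7 = 0.8429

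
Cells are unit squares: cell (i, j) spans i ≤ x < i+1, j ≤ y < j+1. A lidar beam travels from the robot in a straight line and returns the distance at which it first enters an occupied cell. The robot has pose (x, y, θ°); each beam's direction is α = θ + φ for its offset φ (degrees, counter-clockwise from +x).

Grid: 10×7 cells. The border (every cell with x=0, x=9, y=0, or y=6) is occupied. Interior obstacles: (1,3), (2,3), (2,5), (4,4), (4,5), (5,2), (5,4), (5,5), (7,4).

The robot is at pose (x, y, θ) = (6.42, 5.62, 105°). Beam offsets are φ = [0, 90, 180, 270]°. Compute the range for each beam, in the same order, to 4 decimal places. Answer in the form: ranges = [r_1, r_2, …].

beam 1: φ=0°, α=105°
  cosα=-0.2588 sinα=0.9659 | (6,5) | tMaxX 1.6228 tMaxY 0.3934 | tΔX 3.8637 tΔY 1.0353
    t=0.3934 [y] (6,6) — stop
  → r_1 = 0.3934
beam 2: φ=90°, α=195°
  cosα=-0.9659 sinα=-0.2588 | (6,5) | tMaxX 0.4348 tMaxY 2.3955 | tΔX 1.0353 tΔY 3.8637
    t=0.4348 [x] (5,5) — stop
  → r_2 = 0.4348
beam 3: φ=180°, α=285°
  cosα=0.2588 sinα=-0.9659 | (6,5) | tMaxX 2.2409 tMaxY 0.6419 | tΔX 3.8637 tΔY 1.0353
    t=0.6419 [y] (6,4)
    t=1.6771 [y] (6,3)
    t=2.2409 [x] (7,3)
    t=2.7124 [y] (7,2)
    t=3.7477 [y] (7,1)
    t=4.7830 [y] (7,0) — stop
  → r_3 = 4.7830
beam 4: φ=270°, α=15°
  cosα=0.9659 sinα=0.2588 | (6,5) | tMaxX 0.6005 tMaxY 1.4682 | tΔX 1.0353 tΔY 3.8637
    t=0.6005 [x] (7,5)
    t=1.4682 [y] (7,6) — stop
  → r_4 = 1.4682

ranges = [0.3934, 0.4348, 4.7830, 1.4682]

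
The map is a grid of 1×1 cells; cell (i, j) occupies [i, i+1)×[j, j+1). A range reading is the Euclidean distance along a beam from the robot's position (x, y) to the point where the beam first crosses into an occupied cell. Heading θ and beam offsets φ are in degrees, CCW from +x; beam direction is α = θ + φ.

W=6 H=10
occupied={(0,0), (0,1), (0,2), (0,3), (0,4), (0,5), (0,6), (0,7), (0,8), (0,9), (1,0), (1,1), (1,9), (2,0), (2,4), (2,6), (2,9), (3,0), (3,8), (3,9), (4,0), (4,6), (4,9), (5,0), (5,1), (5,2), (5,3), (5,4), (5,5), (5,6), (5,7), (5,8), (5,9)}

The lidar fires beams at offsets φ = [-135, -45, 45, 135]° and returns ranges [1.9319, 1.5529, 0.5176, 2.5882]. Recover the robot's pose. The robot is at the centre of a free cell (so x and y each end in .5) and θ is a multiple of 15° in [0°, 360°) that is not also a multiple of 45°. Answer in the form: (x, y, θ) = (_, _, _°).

The pose lattice has 27·16 = 432 candidates. Test each by forward raycasting.
  (1.5, 2.5, 105°): beam 1 = 3.0000 ≠ 1.9319 ✗
  (3.5, 7.5, 30°): beam 1 = 2.5882 ≠ 1.9319 ✗
  (3.5, 1.5, 120°): beam 1 = 1.5529 ≠ 1.9319 ✗
  (1.5, 8.5, 75°): beam 1 = 1.7321 ≠ 1.9319 ✗
  …
  (1.5, 7.5, 150°): r_1=1.9319, r_2=1.5529, r_3=0.5176, r_4=2.5882 — all match ✓
Unique over the lattice → pose = (1.5, 7.5, 150°).

(x, y, θ) = (1.5, 7.5, 150°)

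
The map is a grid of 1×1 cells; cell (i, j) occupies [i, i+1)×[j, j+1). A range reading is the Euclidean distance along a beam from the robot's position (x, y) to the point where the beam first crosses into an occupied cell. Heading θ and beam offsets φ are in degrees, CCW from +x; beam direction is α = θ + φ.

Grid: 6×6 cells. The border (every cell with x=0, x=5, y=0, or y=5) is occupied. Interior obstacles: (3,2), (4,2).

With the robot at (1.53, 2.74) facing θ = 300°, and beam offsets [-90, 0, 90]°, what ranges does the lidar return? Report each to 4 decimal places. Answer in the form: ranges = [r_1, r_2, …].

beam 1: φ=-90°, α=210°
  cosα=-0.8660 sinα=-0.5000 | (1,2) | tMaxX 0.6120 tMaxY 1.4800 | tΔX 1.1547 tΔY 2.0000
    t=0.6120 [x] (0,2) — stop
  → r_1 = 0.6120
beam 2: φ=0°, α=300°
  cosα=0.5000 sinα=-0.8660 | (1,2) | tMaxX 0.9400 tMaxY 0.8545 | tΔX 2.0000 tΔY 1.1547
    t=0.8545 [y] (1,1)
    t=0.9400 [x] (2,1)
    t=2.0092 [y] (2,0) — stop
  → r_2 = 2.0092
beam 3: φ=90°, α=30°
  cosα=0.8660 sinα=0.5000 | (1,2) | tMaxX 0.5427 tMaxY 0.5200 | tΔX 1.1547 tΔY 2.0000
    t=0.5200 [y] (1,3)
    t=0.5427 [x] (2,3)
    t=1.6974 [x] (3,3)
    t=2.5200 [y] (3,4)
    t=2.8521 [x] (4,4)
    t=4.0068 [x] (5,4) — stop
  → r_3 = 4.0068

ranges = [0.6120, 2.0092, 4.0068]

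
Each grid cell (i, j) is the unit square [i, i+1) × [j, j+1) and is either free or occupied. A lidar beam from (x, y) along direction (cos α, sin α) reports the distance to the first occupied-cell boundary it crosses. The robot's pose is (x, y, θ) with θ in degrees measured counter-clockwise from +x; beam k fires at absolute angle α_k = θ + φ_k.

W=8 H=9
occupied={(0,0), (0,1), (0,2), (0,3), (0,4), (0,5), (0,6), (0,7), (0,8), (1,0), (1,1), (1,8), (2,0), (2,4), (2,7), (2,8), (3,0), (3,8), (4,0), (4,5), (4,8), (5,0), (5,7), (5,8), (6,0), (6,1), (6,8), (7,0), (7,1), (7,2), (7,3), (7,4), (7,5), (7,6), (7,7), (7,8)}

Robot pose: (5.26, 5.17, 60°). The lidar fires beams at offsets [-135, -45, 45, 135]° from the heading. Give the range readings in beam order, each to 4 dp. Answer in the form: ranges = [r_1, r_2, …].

ranges = [3.2818, 1.8014, 2.9298, 0.2692]

beam 1: φ=-135°, α=285°
  direction (0.2588, -0.9659); cell (5,5); t to first gridline: x 2.8591, y 0.1760 (then +3.8637 / +1.0353)
    (5,4) via y @ 0.1760
    (5,3) via y @ 1.2113
    (5,2) via y @ 2.2465
    (6,2) via x @ 2.8591
    (6,1) via y @ 3.2818  # hit
  → r_1 = 3.2818
beam 2: φ=-45°, α=15°
  direction (0.9659, 0.2588); cell (5,5); t to first gridline: x 0.7661, y 3.2069 (then +1.0353 / +3.8637)
    (6,5) via x @ 0.7661
    (7,5) via x @ 1.8014  # hit
  → r_2 = 1.8014
beam 3: φ=45°, α=105°
  direction (-0.2588, 0.9659); cell (5,5); t to first gridline: x 1.0046, y 0.8593 (then +3.8637 / +1.0353)
    (5,6) via y @ 0.8593
    (4,6) via x @ 1.0046
    (4,7) via y @ 1.8946
    (4,8) via y @ 2.9298  # hit
  → r_3 = 2.9298
beam 4: φ=135°, α=195°
  direction (-0.9659, -0.2588); cell (5,5); t to first gridline: x 0.2692, y 0.6568 (then +1.0353 / +3.8637)
    (4,5) via x @ 0.2692  # hit
  → r_4 = 0.2692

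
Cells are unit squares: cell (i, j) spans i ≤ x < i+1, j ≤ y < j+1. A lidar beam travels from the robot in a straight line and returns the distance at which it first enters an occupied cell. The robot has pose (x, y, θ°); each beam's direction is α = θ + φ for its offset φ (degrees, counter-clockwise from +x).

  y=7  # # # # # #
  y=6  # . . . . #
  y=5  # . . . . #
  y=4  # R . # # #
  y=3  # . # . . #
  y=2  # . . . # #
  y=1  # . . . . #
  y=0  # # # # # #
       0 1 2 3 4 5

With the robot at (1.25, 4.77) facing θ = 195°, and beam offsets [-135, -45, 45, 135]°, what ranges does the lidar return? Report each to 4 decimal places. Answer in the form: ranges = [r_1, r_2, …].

ranges = [2.5750, 0.2887, 0.5000, 1.5400]

beam 1: φ=-135°, α=60°
  d=(0.5000,0.8660)  start (1,4)  tX=1.5000 tY=0.2656  stride 1/|dx|=2.0000 1/|dy|=1.1547
    cross y-line → (1,5), t=0.2656
    cross y-line → (1,6), t=1.4203
    cross x-line → (2,6), t=1.5000
    cross y-line → (2,7), t=2.5750 (wall)
  → r_1 = 2.5750
beam 2: φ=-45°, α=150°
  d=(-0.8660,0.5000)  start (1,4)  tX=0.2887 tY=0.4600  stride 1/|dx|=1.1547 1/|dy|=2.0000
    cross x-line → (0,4), t=0.2887 (wall)
  → r_2 = 0.2887
beam 3: φ=45°, α=240°
  d=(-0.5000,-0.8660)  start (1,4)  tX=0.5000 tY=0.8891  stride 1/|dx|=2.0000 1/|dy|=1.1547
    cross x-line → (0,4), t=0.5000 (wall)
  → r_3 = 0.5000
beam 4: φ=135°, α=330°
  d=(0.8660,-0.5000)  start (1,4)  tX=0.8660 tY=1.5400  stride 1/|dx|=1.1547 1/|dy|=2.0000
    cross x-line → (2,4), t=0.8660
    cross y-line → (2,3), t=1.5400 (wall)
  → r_4 = 1.5400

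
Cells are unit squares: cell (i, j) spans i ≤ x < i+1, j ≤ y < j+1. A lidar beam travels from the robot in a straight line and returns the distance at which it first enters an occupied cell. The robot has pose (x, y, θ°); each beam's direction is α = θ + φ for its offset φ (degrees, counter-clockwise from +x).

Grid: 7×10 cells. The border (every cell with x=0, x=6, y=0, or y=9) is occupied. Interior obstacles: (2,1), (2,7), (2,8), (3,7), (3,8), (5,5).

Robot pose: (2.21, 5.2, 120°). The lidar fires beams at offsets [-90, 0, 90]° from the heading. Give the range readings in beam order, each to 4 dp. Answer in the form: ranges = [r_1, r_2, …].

beam 1: φ=-90°, α=30°
  direction (0.8660, 0.5000); cell (2,5); t to first gridline: x 0.9122, y 1.6000 (then +1.1547 / +2.0000)
    (3,5) via x @ 0.9122
    (3,6) via y @ 1.6000
    (4,6) via x @ 2.0669
    (5,6) via x @ 3.2216
    (5,7) via y @ 3.6000
    (6,7) via x @ 4.3763  # hit
  → r_1 = 4.3763
beam 2: φ=0°, α=120°
  direction (-0.5000, 0.8660); cell (2,5); t to first gridline: x 0.4200, y 0.9238 (then +2.0000 / +1.1547)
    (1,5) via x @ 0.4200
    (1,6) via y @ 0.9238
    (1,7) via y @ 2.0785
    (0,7) via x @ 2.4200  # hit
  → r_2 = 2.4200
beam 3: φ=90°, α=210°
  direction (-0.8660, -0.5000); cell (2,5); t to first gridline: x 0.2425, y 0.4000 (then +1.1547 / +2.0000)
    (1,5) via x @ 0.2425
    (1,4) via y @ 0.4000
    (0,4) via x @ 1.3972  # hit
  → r_3 = 1.3972

ranges = [4.3763, 2.4200, 1.3972]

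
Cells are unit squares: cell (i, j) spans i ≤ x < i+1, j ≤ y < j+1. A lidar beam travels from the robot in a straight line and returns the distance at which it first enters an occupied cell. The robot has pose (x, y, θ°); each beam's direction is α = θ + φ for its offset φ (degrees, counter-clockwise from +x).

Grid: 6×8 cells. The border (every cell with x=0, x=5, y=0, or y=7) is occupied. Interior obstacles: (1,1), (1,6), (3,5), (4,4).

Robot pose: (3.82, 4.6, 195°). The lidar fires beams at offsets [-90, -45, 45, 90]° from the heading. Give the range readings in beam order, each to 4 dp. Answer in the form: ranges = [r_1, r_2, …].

beam 1: φ=-90°, α=105°
  dir = (cos 105°, sin 105°) = (-0.2588, 0.9659); from cell (3,4)
  next x-line at t=3.1682, next y-line at t=0.4141; Δt_x=3.8637, Δt_y=1.0353
    y: enter (3,5) at t=0.4141 ← occupied
  → r_1 = 0.4141
beam 2: φ=-45°, α=150°
  dir = (cos 150°, sin 150°) = (-0.8660, 0.5000); from cell (3,4)
  next x-line at t=0.9469, next y-line at t=0.8000; Δt_x=1.1547, Δt_y=2.0000
    y: enter (3,5) at t=0.8000 ← occupied
  → r_2 = 0.8000
beam 3: φ=45°, α=240°
  dir = (cos 240°, sin 240°) = (-0.5000, -0.8660); from cell (3,4)
  next x-line at t=1.6400, next y-line at t=0.6928; Δt_x=2.0000, Δt_y=1.1547
    y: enter (3,3) at t=0.6928
    x: enter (2,3) at t=1.6400
    y: enter (2,2) at t=1.8475
    y: enter (2,1) at t=3.0022
    x: enter (1,1) at t=3.6400 ← occupied
  → r_3 = 3.6400
beam 4: φ=90°, α=285°
  dir = (cos 285°, sin 285°) = (0.2588, -0.9659); from cell (3,4)
  next x-line at t=0.6955, next y-line at t=0.6212; Δt_x=3.8637, Δt_y=1.0353
    y: enter (3,3) at t=0.6212
    x: enter (4,3) at t=0.6955
    y: enter (4,2) at t=1.6564
    y: enter (4,1) at t=2.6917
    y: enter (4,0) at t=3.7270 ← occupied
  → r_4 = 3.7270

ranges = [0.4141, 0.8000, 3.6400, 3.7270]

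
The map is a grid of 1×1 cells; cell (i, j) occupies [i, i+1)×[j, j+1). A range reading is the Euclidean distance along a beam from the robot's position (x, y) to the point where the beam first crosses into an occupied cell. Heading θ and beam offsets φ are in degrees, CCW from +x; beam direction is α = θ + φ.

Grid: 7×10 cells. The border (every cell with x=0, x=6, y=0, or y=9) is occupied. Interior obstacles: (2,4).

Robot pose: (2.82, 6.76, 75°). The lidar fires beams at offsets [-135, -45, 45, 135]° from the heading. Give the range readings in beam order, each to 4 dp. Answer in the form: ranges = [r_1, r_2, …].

ranges = [6.3600, 3.6719, 2.5865, 2.1016]

beam 1: φ=-135°, α=300°
  cosα=0.5000 sinα=-0.8660 | (2,6) | tMaxX 0.3600 tMaxY 0.8776 | tΔX 2.0000 tΔY 1.1547
    t=0.3600 [x] (3,6)
    t=0.8776 [y] (3,5)
    t=2.0323 [y] (3,4)
    t=2.3600 [x] (4,4)
    t=3.1870 [y] (4,3)
    t=4.3417 [y] (4,2)
    t=4.3600 [x] (5,2)
    t=5.4964 [y] (5,1)
    t=6.3600 [x] (6,1) — stop
  → r_1 = 6.3600
beam 2: φ=-45°, α=30°
  cosα=0.8660 sinα=0.5000 | (2,6) | tMaxX 0.2078 tMaxY 0.4800 | tΔX 1.1547 tΔY 2.0000
    t=0.2078 [x] (3,6)
    t=0.4800 [y] (3,7)
    t=1.3625 [x] (4,7)
    t=2.4800 [y] (4,8)
    t=2.5172 [x] (5,8)
    t=3.6719 [x] (6,8) — stop
  → r_2 = 3.6719
beam 3: φ=45°, α=120°
  cosα=-0.5000 sinα=0.8660 | (2,6) | tMaxX 1.6400 tMaxY 0.2771 | tΔX 2.0000 tΔY 1.1547
    t=0.2771 [y] (2,7)
    t=1.4318 [y] (2,8)
    t=1.6400 [x] (1,8)
    t=2.5865 [y] (1,9) — stop
  → r_3 = 2.5865
beam 4: φ=135°, α=210°
  cosα=-0.8660 sinα=-0.5000 | (2,6) | tMaxX 0.9469 tMaxY 1.5200 | tΔX 1.1547 tΔY 2.0000
    t=0.9469 [x] (1,6)
    t=1.5200 [y] (1,5)
    t=2.1016 [x] (0,5) — stop
  → r_4 = 2.1016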